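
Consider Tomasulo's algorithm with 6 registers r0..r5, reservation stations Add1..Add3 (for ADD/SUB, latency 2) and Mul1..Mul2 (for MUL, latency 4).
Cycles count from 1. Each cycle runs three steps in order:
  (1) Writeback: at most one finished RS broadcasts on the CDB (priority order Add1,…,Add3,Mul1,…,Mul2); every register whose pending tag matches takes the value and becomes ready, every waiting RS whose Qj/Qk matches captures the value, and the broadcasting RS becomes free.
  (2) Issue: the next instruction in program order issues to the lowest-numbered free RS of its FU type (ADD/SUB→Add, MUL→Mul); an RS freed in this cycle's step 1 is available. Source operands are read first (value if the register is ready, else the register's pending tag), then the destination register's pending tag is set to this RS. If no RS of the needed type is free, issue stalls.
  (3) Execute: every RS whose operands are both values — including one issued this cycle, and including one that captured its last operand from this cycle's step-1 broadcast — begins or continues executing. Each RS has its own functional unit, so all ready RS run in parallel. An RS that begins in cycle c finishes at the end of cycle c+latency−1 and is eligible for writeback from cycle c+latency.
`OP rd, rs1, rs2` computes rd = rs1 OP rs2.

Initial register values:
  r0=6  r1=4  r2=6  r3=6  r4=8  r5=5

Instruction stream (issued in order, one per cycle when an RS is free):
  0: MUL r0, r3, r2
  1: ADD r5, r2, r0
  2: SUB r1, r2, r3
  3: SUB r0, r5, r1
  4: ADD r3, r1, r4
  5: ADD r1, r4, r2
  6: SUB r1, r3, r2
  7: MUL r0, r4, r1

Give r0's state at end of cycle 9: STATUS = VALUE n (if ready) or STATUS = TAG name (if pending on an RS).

STATUS = TAG Mul1

c1: issue MUL r0<-Mul1 | r0:Mul1,r1:4,r2:6,r3:6,r4:8,r5:5
c2: issue ADD r5<-Add1 | r0:Mul1,r1:4,r2:6,r3:6,r4:8,r5:Add1
c3: issue SUB r1<-Add2 | r0:Mul1,r1:Add2,r2:6,r3:6,r4:8,r5:Add1
c4: issue SUB r0<-Add3 | r0:Add3,r1:Add2,r2:6,r3:6,r4:8,r5:Add1
c5: CDB Add2=0; issue ADD r3<-Add2 | r0:Add3,r1:0,r2:6,r3:Add2,r4:8,r5:Add1
c6: CDB Mul1=36; stall | r0:Add3,r1:0,r2:6,r3:Add2,r4:8,r5:Add1
c7: CDB Add2=8; issue ADD r1<-Add2 | r0:Add3,r1:Add2,r2:6,r3:8,r4:8,r5:Add1
c8: CDB Add1=42; issue SUB r1<-Add1 | r0:Add3,r1:Add1,r2:6,r3:8,r4:8,r5:42
c9: CDB Add2=14; issue MUL r0<-Mul1 | r0:Mul1,r1:Add1,r2:6,r3:8,r4:8,r5:42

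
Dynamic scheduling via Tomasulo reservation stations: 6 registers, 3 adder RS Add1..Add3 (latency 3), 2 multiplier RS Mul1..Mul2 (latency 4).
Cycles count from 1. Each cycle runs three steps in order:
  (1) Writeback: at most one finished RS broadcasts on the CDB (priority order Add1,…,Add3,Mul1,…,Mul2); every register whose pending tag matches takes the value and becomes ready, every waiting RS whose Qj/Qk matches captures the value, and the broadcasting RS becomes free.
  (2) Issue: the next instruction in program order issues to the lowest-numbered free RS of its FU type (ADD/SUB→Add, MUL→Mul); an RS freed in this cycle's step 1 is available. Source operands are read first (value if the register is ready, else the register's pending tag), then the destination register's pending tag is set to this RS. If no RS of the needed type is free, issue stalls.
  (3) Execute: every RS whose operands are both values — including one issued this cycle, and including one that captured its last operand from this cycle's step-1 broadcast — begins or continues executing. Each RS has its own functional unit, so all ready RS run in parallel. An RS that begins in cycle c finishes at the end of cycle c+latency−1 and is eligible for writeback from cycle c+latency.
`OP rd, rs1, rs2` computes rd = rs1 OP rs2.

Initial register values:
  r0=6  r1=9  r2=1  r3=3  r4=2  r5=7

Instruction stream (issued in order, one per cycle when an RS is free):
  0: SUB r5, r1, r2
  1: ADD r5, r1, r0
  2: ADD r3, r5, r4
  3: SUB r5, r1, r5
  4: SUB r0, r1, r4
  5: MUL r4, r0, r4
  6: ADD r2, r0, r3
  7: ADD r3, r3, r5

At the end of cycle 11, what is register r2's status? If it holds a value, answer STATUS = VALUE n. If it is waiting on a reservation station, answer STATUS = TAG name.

STATUS = TAG Add1

cycle 1: issue SUB r5<-Add1 // r0:6,r1:9,r2:1,r3:3,r4:2,r5:Add1
cycle 2: issue ADD r5<-Add2 // r0:6,r1:9,r2:1,r3:3,r4:2,r5:Add2
cycle 3: issue ADD r3<-Add3 // r0:6,r1:9,r2:1,r3:Add3,r4:2,r5:Add2
cycle 4: CDB Add1=8; issue SUB r5<-Add1 // r0:6,r1:9,r2:1,r3:Add3,r4:2,r5:Add1
cycle 5: CDB Add2=15; issue SUB r0<-Add2 // r0:Add2,r1:9,r2:1,r3:Add3,r4:2,r5:Add1
cycle 6: issue MUL r4<-Mul1 // r0:Add2,r1:9,r2:1,r3:Add3,r4:Mul1,r5:Add1
cycle 7: stall // r0:Add2,r1:9,r2:1,r3:Add3,r4:Mul1,r5:Add1
cycle 8: CDB Add1=-6; issue ADD r2<-Add1 // r0:Add2,r1:9,r2:Add1,r3:Add3,r4:Mul1,r5:-6
cycle 9: CDB Add2=7; issue ADD r3<-Add2 // r0:7,r1:9,r2:Add1,r3:Add2,r4:Mul1,r5:-6
cycle 10: CDB Add3=17 // r0:7,r1:9,r2:Add1,r3:Add2,r4:Mul1,r5:-6
cycle 11: - // r0:7,r1:9,r2:Add1,r3:Add2,r4:Mul1,r5:-6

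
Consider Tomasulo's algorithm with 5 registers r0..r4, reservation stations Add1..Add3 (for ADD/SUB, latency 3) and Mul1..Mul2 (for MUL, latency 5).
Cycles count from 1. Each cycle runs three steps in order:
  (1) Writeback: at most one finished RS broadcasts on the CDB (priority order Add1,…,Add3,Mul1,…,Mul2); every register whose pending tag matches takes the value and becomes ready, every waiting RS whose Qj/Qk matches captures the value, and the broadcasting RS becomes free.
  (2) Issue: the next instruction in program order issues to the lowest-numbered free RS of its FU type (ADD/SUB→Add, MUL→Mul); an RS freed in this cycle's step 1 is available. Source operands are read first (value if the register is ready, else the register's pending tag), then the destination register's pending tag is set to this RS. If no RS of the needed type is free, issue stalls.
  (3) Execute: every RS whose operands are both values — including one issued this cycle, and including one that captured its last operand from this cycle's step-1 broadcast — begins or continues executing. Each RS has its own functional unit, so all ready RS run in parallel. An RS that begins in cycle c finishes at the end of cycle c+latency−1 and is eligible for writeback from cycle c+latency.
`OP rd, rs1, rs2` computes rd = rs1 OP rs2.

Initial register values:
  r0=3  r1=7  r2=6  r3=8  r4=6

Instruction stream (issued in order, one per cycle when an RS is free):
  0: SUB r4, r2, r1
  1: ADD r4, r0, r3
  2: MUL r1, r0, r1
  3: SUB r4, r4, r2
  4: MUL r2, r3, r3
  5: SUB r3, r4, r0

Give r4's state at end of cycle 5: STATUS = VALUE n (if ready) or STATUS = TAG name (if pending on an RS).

c1: issue SUB r4<-Add1 | r0:3,r1:7,r2:6,r3:8,r4:Add1
c2: issue ADD r4<-Add2 | r0:3,r1:7,r2:6,r3:8,r4:Add2
c3: issue MUL r1<-Mul1 | r0:3,r1:Mul1,r2:6,r3:8,r4:Add2
c4: CDB Add1=-1; issue SUB r4<-Add1 | r0:3,r1:Mul1,r2:6,r3:8,r4:Add1
c5: CDB Add2=11; issue MUL r2<-Mul2 | r0:3,r1:Mul1,r2:Mul2,r3:8,r4:Add1

STATUS = TAG Add1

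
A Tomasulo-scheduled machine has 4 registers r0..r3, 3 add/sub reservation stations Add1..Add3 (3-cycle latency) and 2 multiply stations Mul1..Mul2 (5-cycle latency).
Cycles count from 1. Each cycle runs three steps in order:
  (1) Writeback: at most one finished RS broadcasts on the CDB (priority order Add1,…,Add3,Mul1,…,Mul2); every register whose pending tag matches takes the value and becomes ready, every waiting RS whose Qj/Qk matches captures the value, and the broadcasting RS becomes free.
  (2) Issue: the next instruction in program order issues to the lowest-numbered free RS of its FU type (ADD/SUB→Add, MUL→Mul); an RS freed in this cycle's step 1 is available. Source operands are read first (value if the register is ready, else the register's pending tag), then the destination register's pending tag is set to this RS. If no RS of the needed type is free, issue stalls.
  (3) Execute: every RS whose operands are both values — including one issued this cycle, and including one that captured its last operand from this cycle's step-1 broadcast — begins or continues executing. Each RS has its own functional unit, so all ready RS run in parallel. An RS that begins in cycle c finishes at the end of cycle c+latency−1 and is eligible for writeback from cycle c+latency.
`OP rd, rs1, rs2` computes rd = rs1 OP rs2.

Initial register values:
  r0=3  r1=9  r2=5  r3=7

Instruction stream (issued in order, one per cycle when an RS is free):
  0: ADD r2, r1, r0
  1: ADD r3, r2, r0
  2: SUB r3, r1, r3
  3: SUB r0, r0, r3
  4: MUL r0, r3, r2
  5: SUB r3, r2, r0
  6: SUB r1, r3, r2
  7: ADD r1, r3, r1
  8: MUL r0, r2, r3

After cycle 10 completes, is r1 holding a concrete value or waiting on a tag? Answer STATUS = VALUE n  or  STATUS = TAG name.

STATUS = TAG Add3

c1: issue ADD r2<-Add1 | r0:3,r1:9,r2:Add1,r3:7
c2: issue ADD r3<-Add2 | r0:3,r1:9,r2:Add1,r3:Add2
c3: issue SUB r3<-Add3 | r0:3,r1:9,r2:Add1,r3:Add3
c4: CDB Add1=12; issue SUB r0<-Add1 | r0:Add1,r1:9,r2:12,r3:Add3
c5: issue MUL r0<-Mul1 | r0:Mul1,r1:9,r2:12,r3:Add3
c6: stall | r0:Mul1,r1:9,r2:12,r3:Add3
c7: CDB Add2=15; issue SUB r3<-Add2 | r0:Mul1,r1:9,r2:12,r3:Add2
c8: stall | r0:Mul1,r1:9,r2:12,r3:Add2
c9: stall | r0:Mul1,r1:9,r2:12,r3:Add2
c10: CDB Add3=-6; issue SUB r1<-Add3 | r0:Mul1,r1:Add3,r2:12,r3:Add2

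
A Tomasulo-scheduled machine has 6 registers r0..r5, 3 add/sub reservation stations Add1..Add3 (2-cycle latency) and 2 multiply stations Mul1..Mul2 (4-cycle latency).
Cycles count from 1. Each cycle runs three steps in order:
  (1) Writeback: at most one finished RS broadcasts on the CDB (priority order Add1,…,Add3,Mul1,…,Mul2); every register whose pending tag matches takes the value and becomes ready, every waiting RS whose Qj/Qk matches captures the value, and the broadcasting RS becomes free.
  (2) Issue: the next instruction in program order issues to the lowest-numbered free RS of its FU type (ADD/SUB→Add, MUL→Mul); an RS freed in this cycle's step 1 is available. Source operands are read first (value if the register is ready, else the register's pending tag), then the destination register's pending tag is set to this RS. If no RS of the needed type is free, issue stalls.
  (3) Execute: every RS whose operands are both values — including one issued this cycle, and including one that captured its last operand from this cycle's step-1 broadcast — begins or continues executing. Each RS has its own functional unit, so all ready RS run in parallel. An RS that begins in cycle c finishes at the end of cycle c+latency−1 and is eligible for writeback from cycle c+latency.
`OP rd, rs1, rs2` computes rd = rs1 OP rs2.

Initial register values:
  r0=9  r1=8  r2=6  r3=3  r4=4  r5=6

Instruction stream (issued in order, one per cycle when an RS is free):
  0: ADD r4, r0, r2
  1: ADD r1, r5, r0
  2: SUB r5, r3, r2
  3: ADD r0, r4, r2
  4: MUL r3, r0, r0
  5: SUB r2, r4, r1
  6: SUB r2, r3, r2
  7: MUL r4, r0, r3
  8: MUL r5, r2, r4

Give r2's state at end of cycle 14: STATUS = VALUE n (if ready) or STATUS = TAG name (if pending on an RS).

cycle 1: issue ADD r4<-Add1 // r0:9,r1:8,r2:6,r3:3,r4:Add1,r5:6
cycle 2: issue ADD r1<-Add2 // r0:9,r1:Add2,r2:6,r3:3,r4:Add1,r5:6
cycle 3: CDB Add1=15; issue SUB r5<-Add1 // r0:9,r1:Add2,r2:6,r3:3,r4:15,r5:Add1
cycle 4: CDB Add2=15; issue ADD r0<-Add2 // r0:Add2,r1:15,r2:6,r3:3,r4:15,r5:Add1
cycle 5: CDB Add1=-3; issue MUL r3<-Mul1 // r0:Add2,r1:15,r2:6,r3:Mul1,r4:15,r5:-3
cycle 6: CDB Add2=21; issue SUB r2<-Add1 // r0:21,r1:15,r2:Add1,r3:Mul1,r4:15,r5:-3
cycle 7: issue SUB r2<-Add2 // r0:21,r1:15,r2:Add2,r3:Mul1,r4:15,r5:-3
cycle 8: CDB Add1=0; issue MUL r4<-Mul2 // r0:21,r1:15,r2:Add2,r3:Mul1,r4:Mul2,r5:-3
cycle 9: stall // r0:21,r1:15,r2:Add2,r3:Mul1,r4:Mul2,r5:-3
cycle 10: CDB Mul1=441; issue MUL r5<-Mul1 // r0:21,r1:15,r2:Add2,r3:441,r4:Mul2,r5:Mul1
cycle 11: - // r0:21,r1:15,r2:Add2,r3:441,r4:Mul2,r5:Mul1
cycle 12: CDB Add2=441 // r0:21,r1:15,r2:441,r3:441,r4:Mul2,r5:Mul1
cycle 13: - // r0:21,r1:15,r2:441,r3:441,r4:Mul2,r5:Mul1
cycle 14: CDB Mul2=9261 // r0:21,r1:15,r2:441,r3:441,r4:9261,r5:Mul1

STATUS = VALUE 441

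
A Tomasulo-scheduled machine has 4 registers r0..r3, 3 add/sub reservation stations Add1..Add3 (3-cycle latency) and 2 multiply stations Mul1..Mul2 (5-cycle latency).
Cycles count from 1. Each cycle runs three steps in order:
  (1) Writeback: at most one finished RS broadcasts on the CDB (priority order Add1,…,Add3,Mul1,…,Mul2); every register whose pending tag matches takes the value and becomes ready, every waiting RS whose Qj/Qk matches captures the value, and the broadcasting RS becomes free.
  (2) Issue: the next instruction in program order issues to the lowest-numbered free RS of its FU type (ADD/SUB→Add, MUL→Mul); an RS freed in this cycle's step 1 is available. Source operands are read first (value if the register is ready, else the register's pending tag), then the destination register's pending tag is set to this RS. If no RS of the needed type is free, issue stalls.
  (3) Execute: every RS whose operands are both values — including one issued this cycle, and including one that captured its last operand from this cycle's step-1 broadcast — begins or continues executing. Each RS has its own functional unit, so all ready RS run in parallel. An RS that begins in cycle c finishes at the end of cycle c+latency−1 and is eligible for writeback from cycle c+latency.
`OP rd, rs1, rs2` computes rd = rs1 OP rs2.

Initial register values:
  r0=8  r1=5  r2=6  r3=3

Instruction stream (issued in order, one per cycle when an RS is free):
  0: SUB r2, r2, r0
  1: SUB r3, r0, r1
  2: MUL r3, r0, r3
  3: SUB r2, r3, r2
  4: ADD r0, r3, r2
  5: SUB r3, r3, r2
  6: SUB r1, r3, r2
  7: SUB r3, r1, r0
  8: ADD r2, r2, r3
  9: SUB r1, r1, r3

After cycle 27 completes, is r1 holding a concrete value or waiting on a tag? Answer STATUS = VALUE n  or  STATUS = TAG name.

STATUS = VALUE 50

cycle 1: issue SUB r2<-Add1 // r0:8,r1:5,r2:Add1,r3:3
cycle 2: issue SUB r3<-Add2 // r0:8,r1:5,r2:Add1,r3:Add2
cycle 3: issue MUL r3<-Mul1 // r0:8,r1:5,r2:Add1,r3:Mul1
cycle 4: CDB Add1=-2; issue SUB r2<-Add1 // r0:8,r1:5,r2:Add1,r3:Mul1
cycle 5: CDB Add2=3; issue ADD r0<-Add2 // r0:Add2,r1:5,r2:Add1,r3:Mul1
cycle 6: issue SUB r3<-Add3 // r0:Add2,r1:5,r2:Add1,r3:Add3
cycle 7: stall // r0:Add2,r1:5,r2:Add1,r3:Add3
cycle 8: stall // r0:Add2,r1:5,r2:Add1,r3:Add3
cycle 9: stall // r0:Add2,r1:5,r2:Add1,r3:Add3
cycle 10: CDB Mul1=24; stall // r0:Add2,r1:5,r2:Add1,r3:Add3
cycle 11: stall // r0:Add2,r1:5,r2:Add1,r3:Add3
cycle 12: stall // r0:Add2,r1:5,r2:Add1,r3:Add3
cycle 13: CDB Add1=26; issue SUB r1<-Add1 // r0:Add2,r1:Add1,r2:26,r3:Add3
cycle 14: stall // r0:Add2,r1:Add1,r2:26,r3:Add3
cycle 15: stall // r0:Add2,r1:Add1,r2:26,r3:Add3
cycle 16: CDB Add2=50; issue SUB r3<-Add2 // r0:50,r1:Add1,r2:26,r3:Add2
cycle 17: CDB Add3=-2; issue ADD r2<-Add3 // r0:50,r1:Add1,r2:Add3,r3:Add2
cycle 18: stall // r0:50,r1:Add1,r2:Add3,r3:Add2
cycle 19: stall // r0:50,r1:Add1,r2:Add3,r3:Add2
cycle 20: CDB Add1=-28; issue SUB r1<-Add1 // r0:50,r1:Add1,r2:Add3,r3:Add2
cycle 21: - // r0:50,r1:Add1,r2:Add3,r3:Add2
cycle 22: - // r0:50,r1:Add1,r2:Add3,r3:Add2
cycle 23: CDB Add2=-78 // r0:50,r1:Add1,r2:Add3,r3:-78
cycle 24: - // r0:50,r1:Add1,r2:Add3,r3:-78
cycle 25: - // r0:50,r1:Add1,r2:Add3,r3:-78
cycle 26: CDB Add1=50 // r0:50,r1:50,r2:Add3,r3:-78
cycle 27: CDB Add3=-52 // r0:50,r1:50,r2:-52,r3:-78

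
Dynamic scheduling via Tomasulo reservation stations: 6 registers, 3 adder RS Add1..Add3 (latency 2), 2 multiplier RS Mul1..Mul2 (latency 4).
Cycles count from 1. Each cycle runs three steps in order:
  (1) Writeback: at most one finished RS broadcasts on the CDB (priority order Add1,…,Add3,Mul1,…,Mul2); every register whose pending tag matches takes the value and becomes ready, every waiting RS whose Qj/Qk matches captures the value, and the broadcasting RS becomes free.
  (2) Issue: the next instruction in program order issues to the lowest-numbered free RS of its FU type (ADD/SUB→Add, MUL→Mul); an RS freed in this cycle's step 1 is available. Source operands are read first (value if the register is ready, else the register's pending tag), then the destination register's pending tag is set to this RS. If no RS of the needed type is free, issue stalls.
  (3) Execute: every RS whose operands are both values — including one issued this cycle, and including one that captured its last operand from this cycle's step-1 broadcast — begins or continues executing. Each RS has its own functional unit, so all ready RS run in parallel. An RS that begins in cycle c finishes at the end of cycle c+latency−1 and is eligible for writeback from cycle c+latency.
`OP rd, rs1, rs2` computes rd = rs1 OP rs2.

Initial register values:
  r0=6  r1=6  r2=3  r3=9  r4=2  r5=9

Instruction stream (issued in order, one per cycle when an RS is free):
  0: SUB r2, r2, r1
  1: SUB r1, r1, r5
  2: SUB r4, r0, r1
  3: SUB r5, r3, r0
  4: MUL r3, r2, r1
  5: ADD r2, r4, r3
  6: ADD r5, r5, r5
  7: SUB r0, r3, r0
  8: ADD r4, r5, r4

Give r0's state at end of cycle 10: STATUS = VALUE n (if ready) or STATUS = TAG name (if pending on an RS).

cycle 1: issue SUB r2<-Add1 // r0:6,r1:6,r2:Add1,r3:9,r4:2,r5:9
cycle 2: issue SUB r1<-Add2 // r0:6,r1:Add2,r2:Add1,r3:9,r4:2,r5:9
cycle 3: CDB Add1=-3; issue SUB r4<-Add1 // r0:6,r1:Add2,r2:-3,r3:9,r4:Add1,r5:9
cycle 4: CDB Add2=-3; issue SUB r5<-Add2 // r0:6,r1:-3,r2:-3,r3:9,r4:Add1,r5:Add2
cycle 5: issue MUL r3<-Mul1 // r0:6,r1:-3,r2:-3,r3:Mul1,r4:Add1,r5:Add2
cycle 6: CDB Add1=9; issue ADD r2<-Add1 // r0:6,r1:-3,r2:Add1,r3:Mul1,r4:9,r5:Add2
cycle 7: CDB Add2=3; issue ADD r5<-Add2 // r0:6,r1:-3,r2:Add1,r3:Mul1,r4:9,r5:Add2
cycle 8: issue SUB r0<-Add3 // r0:Add3,r1:-3,r2:Add1,r3:Mul1,r4:9,r5:Add2
cycle 9: CDB Add2=6; issue ADD r4<-Add2 // r0:Add3,r1:-3,r2:Add1,r3:Mul1,r4:Add2,r5:6
cycle 10: CDB Mul1=9 // r0:Add3,r1:-3,r2:Add1,r3:9,r4:Add2,r5:6

STATUS = TAG Add3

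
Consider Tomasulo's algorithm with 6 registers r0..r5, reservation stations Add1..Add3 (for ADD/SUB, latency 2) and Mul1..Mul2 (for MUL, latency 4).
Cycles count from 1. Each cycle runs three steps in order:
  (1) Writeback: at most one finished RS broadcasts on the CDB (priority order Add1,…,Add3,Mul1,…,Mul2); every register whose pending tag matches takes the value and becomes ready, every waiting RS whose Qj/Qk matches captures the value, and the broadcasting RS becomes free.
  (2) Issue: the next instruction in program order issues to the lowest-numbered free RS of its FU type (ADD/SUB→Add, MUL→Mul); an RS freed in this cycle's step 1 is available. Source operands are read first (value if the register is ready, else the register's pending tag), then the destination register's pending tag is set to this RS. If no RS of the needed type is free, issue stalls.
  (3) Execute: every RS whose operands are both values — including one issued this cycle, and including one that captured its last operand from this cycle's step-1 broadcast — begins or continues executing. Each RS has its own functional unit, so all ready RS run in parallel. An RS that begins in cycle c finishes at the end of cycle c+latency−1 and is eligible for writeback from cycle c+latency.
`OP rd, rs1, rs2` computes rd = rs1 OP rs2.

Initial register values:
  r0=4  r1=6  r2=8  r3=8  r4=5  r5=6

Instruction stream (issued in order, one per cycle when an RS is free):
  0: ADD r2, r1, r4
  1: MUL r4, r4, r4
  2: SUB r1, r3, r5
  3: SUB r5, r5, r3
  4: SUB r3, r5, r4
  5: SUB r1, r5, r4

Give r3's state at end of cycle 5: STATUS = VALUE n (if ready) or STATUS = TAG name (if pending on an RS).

STATUS = TAG Add1

cycle 1: issue ADD r2<-Add1 // r0:4,r1:6,r2:Add1,r3:8,r4:5,r5:6
cycle 2: issue MUL r4<-Mul1 // r0:4,r1:6,r2:Add1,r3:8,r4:Mul1,r5:6
cycle 3: CDB Add1=11; issue SUB r1<-Add1 // r0:4,r1:Add1,r2:11,r3:8,r4:Mul1,r5:6
cycle 4: issue SUB r5<-Add2 // r0:4,r1:Add1,r2:11,r3:8,r4:Mul1,r5:Add2
cycle 5: CDB Add1=2; issue SUB r3<-Add1 // r0:4,r1:2,r2:11,r3:Add1,r4:Mul1,r5:Add2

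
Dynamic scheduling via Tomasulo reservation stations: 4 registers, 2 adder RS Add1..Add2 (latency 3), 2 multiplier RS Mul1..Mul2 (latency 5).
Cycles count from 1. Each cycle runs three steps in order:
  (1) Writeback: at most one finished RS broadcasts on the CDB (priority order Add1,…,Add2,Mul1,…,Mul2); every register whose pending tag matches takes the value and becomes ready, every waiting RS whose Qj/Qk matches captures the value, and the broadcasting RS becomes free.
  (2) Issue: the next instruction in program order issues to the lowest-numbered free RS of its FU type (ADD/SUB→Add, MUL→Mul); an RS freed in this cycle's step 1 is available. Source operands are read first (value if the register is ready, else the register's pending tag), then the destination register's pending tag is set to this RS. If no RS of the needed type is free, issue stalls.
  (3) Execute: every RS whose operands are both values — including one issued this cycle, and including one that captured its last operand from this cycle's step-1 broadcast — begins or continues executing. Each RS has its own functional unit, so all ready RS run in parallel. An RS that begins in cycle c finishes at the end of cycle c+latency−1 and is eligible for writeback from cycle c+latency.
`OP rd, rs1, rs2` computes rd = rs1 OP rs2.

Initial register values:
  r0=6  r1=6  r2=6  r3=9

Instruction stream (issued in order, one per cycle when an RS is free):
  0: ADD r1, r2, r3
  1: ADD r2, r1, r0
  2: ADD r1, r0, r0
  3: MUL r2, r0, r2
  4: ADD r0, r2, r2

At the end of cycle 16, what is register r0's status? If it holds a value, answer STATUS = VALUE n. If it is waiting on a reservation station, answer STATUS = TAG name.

  c1: issue ADD r1<-Add1  regs: r0:6,r1:Add1,r2:6,r3:9
  c2: issue ADD r2<-Add2  regs: r0:6,r1:Add1,r2:Add2,r3:9
  c3: stall  regs: r0:6,r1:Add1,r2:Add2,r3:9
  c4: CDB Add1=15; issue ADD r1<-Add1  regs: r0:6,r1:Add1,r2:Add2,r3:9
  c5: issue MUL r2<-Mul1  regs: r0:6,r1:Add1,r2:Mul1,r3:9
  c6: stall  regs: r0:6,r1:Add1,r2:Mul1,r3:9
  c7: CDB Add1=12; issue ADD r0<-Add1  regs: r0:Add1,r1:12,r2:Mul1,r3:9
  c8: CDB Add2=21  regs: r0:Add1,r1:12,r2:Mul1,r3:9
  c9: -  regs: r0:Add1,r1:12,r2:Mul1,r3:9
  c10: -  regs: r0:Add1,r1:12,r2:Mul1,r3:9
  c11: -  regs: r0:Add1,r1:12,r2:Mul1,r3:9
  c12: -  regs: r0:Add1,r1:12,r2:Mul1,r3:9
  c13: CDB Mul1=126  regs: r0:Add1,r1:12,r2:126,r3:9
  c14: -  regs: r0:Add1,r1:12,r2:126,r3:9
  c15: -  regs: r0:Add1,r1:12,r2:126,r3:9
  c16: CDB Add1=252  regs: r0:252,r1:12,r2:126,r3:9

STATUS = VALUE 252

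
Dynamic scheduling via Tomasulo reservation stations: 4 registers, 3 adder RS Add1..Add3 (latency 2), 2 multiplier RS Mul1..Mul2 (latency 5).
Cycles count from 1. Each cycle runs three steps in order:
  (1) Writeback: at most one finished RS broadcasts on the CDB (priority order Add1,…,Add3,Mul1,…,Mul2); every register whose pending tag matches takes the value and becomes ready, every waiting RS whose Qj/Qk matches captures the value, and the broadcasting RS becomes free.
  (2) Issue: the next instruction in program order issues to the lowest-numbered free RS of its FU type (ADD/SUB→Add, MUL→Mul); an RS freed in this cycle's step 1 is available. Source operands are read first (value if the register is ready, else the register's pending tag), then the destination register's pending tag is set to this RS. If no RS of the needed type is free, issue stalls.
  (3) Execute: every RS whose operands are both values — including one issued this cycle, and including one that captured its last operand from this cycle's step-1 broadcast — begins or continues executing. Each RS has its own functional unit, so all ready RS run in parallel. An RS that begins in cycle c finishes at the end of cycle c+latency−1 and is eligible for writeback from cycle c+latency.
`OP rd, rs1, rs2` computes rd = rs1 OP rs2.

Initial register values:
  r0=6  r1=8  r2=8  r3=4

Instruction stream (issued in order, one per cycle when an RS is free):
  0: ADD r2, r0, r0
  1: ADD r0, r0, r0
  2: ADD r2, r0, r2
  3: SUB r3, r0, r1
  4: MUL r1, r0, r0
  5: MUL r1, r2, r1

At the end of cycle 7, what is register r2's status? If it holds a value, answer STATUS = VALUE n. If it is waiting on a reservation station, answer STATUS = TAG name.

STATUS = VALUE 24

c1: issue ADD r2<-Add1 | r0:6,r1:8,r2:Add1,r3:4
c2: issue ADD r0<-Add2 | r0:Add2,r1:8,r2:Add1,r3:4
c3: CDB Add1=12; issue ADD r2<-Add1 | r0:Add2,r1:8,r2:Add1,r3:4
c4: CDB Add2=12; issue SUB r3<-Add2 | r0:12,r1:8,r2:Add1,r3:Add2
c5: issue MUL r1<-Mul1 | r0:12,r1:Mul1,r2:Add1,r3:Add2
c6: CDB Add1=24; issue MUL r1<-Mul2 | r0:12,r1:Mul2,r2:24,r3:Add2
c7: CDB Add2=4 | r0:12,r1:Mul2,r2:24,r3:4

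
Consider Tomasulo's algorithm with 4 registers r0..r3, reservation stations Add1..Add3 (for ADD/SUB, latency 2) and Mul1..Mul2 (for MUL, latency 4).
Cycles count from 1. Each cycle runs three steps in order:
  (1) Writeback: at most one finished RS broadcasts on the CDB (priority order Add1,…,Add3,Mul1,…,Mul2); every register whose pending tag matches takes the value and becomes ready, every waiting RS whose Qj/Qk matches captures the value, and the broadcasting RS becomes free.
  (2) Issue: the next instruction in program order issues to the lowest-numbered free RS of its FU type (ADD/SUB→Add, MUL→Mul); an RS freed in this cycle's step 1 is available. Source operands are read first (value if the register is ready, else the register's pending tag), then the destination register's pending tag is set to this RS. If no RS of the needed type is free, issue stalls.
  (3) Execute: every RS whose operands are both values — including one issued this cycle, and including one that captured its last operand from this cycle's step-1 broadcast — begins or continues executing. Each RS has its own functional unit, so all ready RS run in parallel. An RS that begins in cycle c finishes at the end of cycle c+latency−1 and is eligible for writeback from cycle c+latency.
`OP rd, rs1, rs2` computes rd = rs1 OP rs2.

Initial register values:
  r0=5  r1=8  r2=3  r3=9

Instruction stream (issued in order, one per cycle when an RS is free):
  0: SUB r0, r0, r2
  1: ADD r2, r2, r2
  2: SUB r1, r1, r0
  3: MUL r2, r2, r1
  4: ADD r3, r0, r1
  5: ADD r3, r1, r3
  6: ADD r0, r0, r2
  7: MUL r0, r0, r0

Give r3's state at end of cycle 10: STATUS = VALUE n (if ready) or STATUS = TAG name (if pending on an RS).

  c1: issue SUB r0<-Add1  regs: r0:Add1,r1:8,r2:3,r3:9
  c2: issue ADD r2<-Add2  regs: r0:Add1,r1:8,r2:Add2,r3:9
  c3: CDB Add1=2; issue SUB r1<-Add1  regs: r0:2,r1:Add1,r2:Add2,r3:9
  c4: CDB Add2=6; issue MUL r2<-Mul1  regs: r0:2,r1:Add1,r2:Mul1,r3:9
  c5: CDB Add1=6; issue ADD r3<-Add1  regs: r0:2,r1:6,r2:Mul1,r3:Add1
  c6: issue ADD r3<-Add2  regs: r0:2,r1:6,r2:Mul1,r3:Add2
  c7: CDB Add1=8; issue ADD r0<-Add1  regs: r0:Add1,r1:6,r2:Mul1,r3:Add2
  c8: issue MUL r0<-Mul2  regs: r0:Mul2,r1:6,r2:Mul1,r3:Add2
  c9: CDB Add2=14  regs: r0:Mul2,r1:6,r2:Mul1,r3:14
  c10: CDB Mul1=36  regs: r0:Mul2,r1:6,r2:36,r3:14

STATUS = VALUE 14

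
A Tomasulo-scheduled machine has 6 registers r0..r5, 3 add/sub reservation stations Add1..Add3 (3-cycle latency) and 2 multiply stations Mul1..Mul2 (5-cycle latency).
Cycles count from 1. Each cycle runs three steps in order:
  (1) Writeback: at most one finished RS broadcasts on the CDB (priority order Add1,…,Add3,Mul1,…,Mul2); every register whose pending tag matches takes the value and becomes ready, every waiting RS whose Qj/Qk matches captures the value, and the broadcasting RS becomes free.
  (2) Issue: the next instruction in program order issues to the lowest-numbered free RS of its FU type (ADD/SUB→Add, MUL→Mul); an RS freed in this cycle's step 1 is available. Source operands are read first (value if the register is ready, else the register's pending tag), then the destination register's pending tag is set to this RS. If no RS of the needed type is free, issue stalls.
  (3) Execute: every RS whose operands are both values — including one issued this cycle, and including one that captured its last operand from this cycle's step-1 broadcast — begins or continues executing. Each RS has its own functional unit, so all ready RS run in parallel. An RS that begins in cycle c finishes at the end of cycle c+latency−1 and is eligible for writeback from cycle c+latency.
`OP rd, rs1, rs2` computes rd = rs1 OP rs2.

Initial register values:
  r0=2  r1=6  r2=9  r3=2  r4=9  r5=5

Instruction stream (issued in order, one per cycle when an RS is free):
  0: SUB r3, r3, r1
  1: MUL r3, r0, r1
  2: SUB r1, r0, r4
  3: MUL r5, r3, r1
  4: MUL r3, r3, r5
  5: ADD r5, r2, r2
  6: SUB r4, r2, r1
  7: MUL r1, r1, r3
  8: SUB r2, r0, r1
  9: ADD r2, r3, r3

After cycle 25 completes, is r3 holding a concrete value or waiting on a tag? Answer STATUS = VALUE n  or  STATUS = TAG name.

c1: issue SUB r3<-Add1 | r0:2,r1:6,r2:9,r3:Add1,r4:9,r5:5
c2: issue MUL r3<-Mul1 | r0:2,r1:6,r2:9,r3:Mul1,r4:9,r5:5
c3: issue SUB r1<-Add2 | r0:2,r1:Add2,r2:9,r3:Mul1,r4:9,r5:5
c4: CDB Add1=-4; issue MUL r5<-Mul2 | r0:2,r1:Add2,r2:9,r3:Mul1,r4:9,r5:Mul2
c5: stall | r0:2,r1:Add2,r2:9,r3:Mul1,r4:9,r5:Mul2
c6: CDB Add2=-7; stall | r0:2,r1:-7,r2:9,r3:Mul1,r4:9,r5:Mul2
c7: CDB Mul1=12; issue MUL r3<-Mul1 | r0:2,r1:-7,r2:9,r3:Mul1,r4:9,r5:Mul2
c8: issue ADD r5<-Add1 | r0:2,r1:-7,r2:9,r3:Mul1,r4:9,r5:Add1
c9: issue SUB r4<-Add2 | r0:2,r1:-7,r2:9,r3:Mul1,r4:Add2,r5:Add1
c10: stall | r0:2,r1:-7,r2:9,r3:Mul1,r4:Add2,r5:Add1
c11: CDB Add1=18; stall | r0:2,r1:-7,r2:9,r3:Mul1,r4:Add2,r5:18
c12: CDB Add2=16; stall | r0:2,r1:-7,r2:9,r3:Mul1,r4:16,r5:18
c13: CDB Mul2=-84; issue MUL r1<-Mul2 | r0:2,r1:Mul2,r2:9,r3:Mul1,r4:16,r5:18
c14: issue SUB r2<-Add1 | r0:2,r1:Mul2,r2:Add1,r3:Mul1,r4:16,r5:18
c15: issue ADD r2<-Add2 | r0:2,r1:Mul2,r2:Add2,r3:Mul1,r4:16,r5:18
c16: - | r0:2,r1:Mul2,r2:Add2,r3:Mul1,r4:16,r5:18
c17: - | r0:2,r1:Mul2,r2:Add2,r3:Mul1,r4:16,r5:18
c18: CDB Mul1=-1008 | r0:2,r1:Mul2,r2:Add2,r3:-1008,r4:16,r5:18
c19: - | r0:2,r1:Mul2,r2:Add2,r3:-1008,r4:16,r5:18
c20: - | r0:2,r1:Mul2,r2:Add2,r3:-1008,r4:16,r5:18
c21: CDB Add2=-2016 | r0:2,r1:Mul2,r2:-2016,r3:-1008,r4:16,r5:18
c22: - | r0:2,r1:Mul2,r2:-2016,r3:-1008,r4:16,r5:18
c23: CDB Mul2=7056 | r0:2,r1:7056,r2:-2016,r3:-1008,r4:16,r5:18
c24: - | r0:2,r1:7056,r2:-2016,r3:-1008,r4:16,r5:18
c25: - | r0:2,r1:7056,r2:-2016,r3:-1008,r4:16,r5:18

STATUS = VALUE -1008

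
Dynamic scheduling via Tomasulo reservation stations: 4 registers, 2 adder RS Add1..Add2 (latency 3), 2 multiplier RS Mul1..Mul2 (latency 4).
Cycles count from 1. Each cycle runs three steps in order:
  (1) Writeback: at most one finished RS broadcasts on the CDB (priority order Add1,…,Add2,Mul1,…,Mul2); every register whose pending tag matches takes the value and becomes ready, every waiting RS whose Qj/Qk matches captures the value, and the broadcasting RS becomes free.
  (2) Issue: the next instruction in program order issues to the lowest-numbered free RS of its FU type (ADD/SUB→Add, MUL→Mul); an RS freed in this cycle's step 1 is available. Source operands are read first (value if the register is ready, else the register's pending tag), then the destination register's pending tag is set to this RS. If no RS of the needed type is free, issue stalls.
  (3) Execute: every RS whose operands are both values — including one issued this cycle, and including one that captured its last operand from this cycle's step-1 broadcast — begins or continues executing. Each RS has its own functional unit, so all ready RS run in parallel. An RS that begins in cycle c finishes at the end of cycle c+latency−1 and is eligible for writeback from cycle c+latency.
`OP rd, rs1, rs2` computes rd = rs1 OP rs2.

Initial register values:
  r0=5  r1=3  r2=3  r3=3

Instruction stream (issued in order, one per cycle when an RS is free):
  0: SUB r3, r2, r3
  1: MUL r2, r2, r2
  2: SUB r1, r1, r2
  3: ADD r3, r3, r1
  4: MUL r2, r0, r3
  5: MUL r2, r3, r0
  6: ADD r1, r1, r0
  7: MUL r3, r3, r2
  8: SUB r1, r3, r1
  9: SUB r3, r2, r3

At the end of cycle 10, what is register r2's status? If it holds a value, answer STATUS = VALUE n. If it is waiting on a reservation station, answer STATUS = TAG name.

c1: issue SUB r3<-Add1 | r0:5,r1:3,r2:3,r3:Add1
c2: issue MUL r2<-Mul1 | r0:5,r1:3,r2:Mul1,r3:Add1
c3: issue SUB r1<-Add2 | r0:5,r1:Add2,r2:Mul1,r3:Add1
c4: CDB Add1=0; issue ADD r3<-Add1 | r0:5,r1:Add2,r2:Mul1,r3:Add1
c5: issue MUL r2<-Mul2 | r0:5,r1:Add2,r2:Mul2,r3:Add1
c6: CDB Mul1=9; issue MUL r2<-Mul1 | r0:5,r1:Add2,r2:Mul1,r3:Add1
c7: stall | r0:5,r1:Add2,r2:Mul1,r3:Add1
c8: stall | r0:5,r1:Add2,r2:Mul1,r3:Add1
c9: CDB Add2=-6; issue ADD r1<-Add2 | r0:5,r1:Add2,r2:Mul1,r3:Add1
c10: stall | r0:5,r1:Add2,r2:Mul1,r3:Add1

STATUS = TAG Mul1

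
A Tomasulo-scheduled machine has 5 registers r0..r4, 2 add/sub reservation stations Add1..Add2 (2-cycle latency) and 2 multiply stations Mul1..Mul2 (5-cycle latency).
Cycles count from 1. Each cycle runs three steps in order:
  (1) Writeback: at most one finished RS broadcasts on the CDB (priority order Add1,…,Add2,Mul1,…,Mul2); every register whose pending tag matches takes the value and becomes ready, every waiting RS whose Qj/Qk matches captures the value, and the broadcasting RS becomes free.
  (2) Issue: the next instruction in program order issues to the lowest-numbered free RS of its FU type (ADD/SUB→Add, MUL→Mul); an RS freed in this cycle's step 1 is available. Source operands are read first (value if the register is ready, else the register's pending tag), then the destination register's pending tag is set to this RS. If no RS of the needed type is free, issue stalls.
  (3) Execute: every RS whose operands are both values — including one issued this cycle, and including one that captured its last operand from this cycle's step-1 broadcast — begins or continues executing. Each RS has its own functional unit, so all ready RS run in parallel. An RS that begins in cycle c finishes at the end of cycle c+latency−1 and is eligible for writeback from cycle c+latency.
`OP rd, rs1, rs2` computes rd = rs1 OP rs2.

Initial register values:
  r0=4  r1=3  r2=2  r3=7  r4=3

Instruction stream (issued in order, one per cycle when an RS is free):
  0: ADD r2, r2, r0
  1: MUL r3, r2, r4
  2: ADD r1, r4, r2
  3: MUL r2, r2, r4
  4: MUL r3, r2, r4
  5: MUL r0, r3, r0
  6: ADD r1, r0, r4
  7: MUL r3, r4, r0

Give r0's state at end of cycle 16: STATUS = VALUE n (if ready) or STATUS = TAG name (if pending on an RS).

STATUS = TAG Mul2

  c1: issue ADD r2<-Add1  regs: r0:4,r1:3,r2:Add1,r3:7,r4:3
  c2: issue MUL r3<-Mul1  regs: r0:4,r1:3,r2:Add1,r3:Mul1,r4:3
  c3: CDB Add1=6; issue ADD r1<-Add1  regs: r0:4,r1:Add1,r2:6,r3:Mul1,r4:3
  c4: issue MUL r2<-Mul2  regs: r0:4,r1:Add1,r2:Mul2,r3:Mul1,r4:3
  c5: CDB Add1=9; stall  regs: r0:4,r1:9,r2:Mul2,r3:Mul1,r4:3
  c6: stall  regs: r0:4,r1:9,r2:Mul2,r3:Mul1,r4:3
  c7: stall  regs: r0:4,r1:9,r2:Mul2,r3:Mul1,r4:3
  c8: CDB Mul1=18; issue MUL r3<-Mul1  regs: r0:4,r1:9,r2:Mul2,r3:Mul1,r4:3
  c9: CDB Mul2=18; issue MUL r0<-Mul2  regs: r0:Mul2,r1:9,r2:18,r3:Mul1,r4:3
  c10: issue ADD r1<-Add1  regs: r0:Mul2,r1:Add1,r2:18,r3:Mul1,r4:3
  c11: stall  regs: r0:Mul2,r1:Add1,r2:18,r3:Mul1,r4:3
  c12: stall  regs: r0:Mul2,r1:Add1,r2:18,r3:Mul1,r4:3
  c13: stall  regs: r0:Mul2,r1:Add1,r2:18,r3:Mul1,r4:3
  c14: CDB Mul1=54; issue MUL r3<-Mul1  regs: r0:Mul2,r1:Add1,r2:18,r3:Mul1,r4:3
  c15: -  regs: r0:Mul2,r1:Add1,r2:18,r3:Mul1,r4:3
  c16: -  regs: r0:Mul2,r1:Add1,r2:18,r3:Mul1,r4:3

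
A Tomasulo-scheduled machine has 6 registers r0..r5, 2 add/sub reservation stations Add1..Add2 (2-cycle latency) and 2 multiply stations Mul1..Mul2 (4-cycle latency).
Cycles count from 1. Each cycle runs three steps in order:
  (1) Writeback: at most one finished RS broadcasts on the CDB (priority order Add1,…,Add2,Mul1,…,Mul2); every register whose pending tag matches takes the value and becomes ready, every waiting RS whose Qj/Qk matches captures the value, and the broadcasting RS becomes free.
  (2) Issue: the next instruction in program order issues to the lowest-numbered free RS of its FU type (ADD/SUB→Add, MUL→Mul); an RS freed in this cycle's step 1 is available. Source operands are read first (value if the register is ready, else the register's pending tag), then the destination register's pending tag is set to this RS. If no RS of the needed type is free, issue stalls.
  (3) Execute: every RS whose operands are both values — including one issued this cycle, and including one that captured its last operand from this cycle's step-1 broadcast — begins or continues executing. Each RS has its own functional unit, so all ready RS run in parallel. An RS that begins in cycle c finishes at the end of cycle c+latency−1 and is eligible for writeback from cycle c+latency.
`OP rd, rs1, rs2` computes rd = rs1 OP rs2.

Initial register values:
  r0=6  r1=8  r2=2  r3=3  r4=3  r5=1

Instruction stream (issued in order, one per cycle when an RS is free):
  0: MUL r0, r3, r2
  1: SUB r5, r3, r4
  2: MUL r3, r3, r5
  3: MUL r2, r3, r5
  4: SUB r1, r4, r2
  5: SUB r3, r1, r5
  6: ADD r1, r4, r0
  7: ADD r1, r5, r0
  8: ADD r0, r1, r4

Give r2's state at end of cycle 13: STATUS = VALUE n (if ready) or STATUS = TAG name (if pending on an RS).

cycle 1: issue MUL r0<-Mul1 // r0:Mul1,r1:8,r2:2,r3:3,r4:3,r5:1
cycle 2: issue SUB r5<-Add1 // r0:Mul1,r1:8,r2:2,r3:3,r4:3,r5:Add1
cycle 3: issue MUL r3<-Mul2 // r0:Mul1,r1:8,r2:2,r3:Mul2,r4:3,r5:Add1
cycle 4: CDB Add1=0; stall // r0:Mul1,r1:8,r2:2,r3:Mul2,r4:3,r5:0
cycle 5: CDB Mul1=6; issue MUL r2<-Mul1 // r0:6,r1:8,r2:Mul1,r3:Mul2,r4:3,r5:0
cycle 6: issue SUB r1<-Add1 // r0:6,r1:Add1,r2:Mul1,r3:Mul2,r4:3,r5:0
cycle 7: issue SUB r3<-Add2 // r0:6,r1:Add1,r2:Mul1,r3:Add2,r4:3,r5:0
cycle 8: CDB Mul2=0; stall // r0:6,r1:Add1,r2:Mul1,r3:Add2,r4:3,r5:0
cycle 9: stall // r0:6,r1:Add1,r2:Mul1,r3:Add2,r4:3,r5:0
cycle 10: stall // r0:6,r1:Add1,r2:Mul1,r3:Add2,r4:3,r5:0
cycle 11: stall // r0:6,r1:Add1,r2:Mul1,r3:Add2,r4:3,r5:0
cycle 12: CDB Mul1=0; stall // r0:6,r1:Add1,r2:0,r3:Add2,r4:3,r5:0
cycle 13: stall // r0:6,r1:Add1,r2:0,r3:Add2,r4:3,r5:0

STATUS = VALUE 0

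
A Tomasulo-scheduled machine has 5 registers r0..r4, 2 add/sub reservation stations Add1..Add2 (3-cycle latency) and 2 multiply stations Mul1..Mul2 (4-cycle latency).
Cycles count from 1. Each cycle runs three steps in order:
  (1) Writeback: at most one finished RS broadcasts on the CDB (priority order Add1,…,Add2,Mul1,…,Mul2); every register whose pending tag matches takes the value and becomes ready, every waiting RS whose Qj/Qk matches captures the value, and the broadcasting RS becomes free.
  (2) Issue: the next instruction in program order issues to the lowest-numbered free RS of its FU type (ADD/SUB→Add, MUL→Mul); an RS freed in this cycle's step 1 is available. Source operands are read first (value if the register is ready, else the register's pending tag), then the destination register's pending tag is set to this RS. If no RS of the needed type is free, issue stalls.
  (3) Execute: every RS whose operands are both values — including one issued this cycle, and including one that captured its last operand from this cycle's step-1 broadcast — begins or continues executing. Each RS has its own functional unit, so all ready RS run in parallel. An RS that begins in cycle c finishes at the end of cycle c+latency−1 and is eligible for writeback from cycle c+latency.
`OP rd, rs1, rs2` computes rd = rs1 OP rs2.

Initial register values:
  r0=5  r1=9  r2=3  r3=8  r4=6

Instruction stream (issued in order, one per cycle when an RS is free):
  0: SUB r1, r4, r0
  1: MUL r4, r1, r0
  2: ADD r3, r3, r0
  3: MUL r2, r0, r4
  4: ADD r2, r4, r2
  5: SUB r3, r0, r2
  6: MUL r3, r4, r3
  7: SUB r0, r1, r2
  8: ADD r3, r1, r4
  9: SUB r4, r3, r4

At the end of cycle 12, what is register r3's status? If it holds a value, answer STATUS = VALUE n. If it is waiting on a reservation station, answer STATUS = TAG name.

c1: issue SUB r1<-Add1 | r0:5,r1:Add1,r2:3,r3:8,r4:6
c2: issue MUL r4<-Mul1 | r0:5,r1:Add1,r2:3,r3:8,r4:Mul1
c3: issue ADD r3<-Add2 | r0:5,r1:Add1,r2:3,r3:Add2,r4:Mul1
c4: CDB Add1=1; issue MUL r2<-Mul2 | r0:5,r1:1,r2:Mul2,r3:Add2,r4:Mul1
c5: issue ADD r2<-Add1 | r0:5,r1:1,r2:Add1,r3:Add2,r4:Mul1
c6: CDB Add2=13; issue SUB r3<-Add2 | r0:5,r1:1,r2:Add1,r3:Add2,r4:Mul1
c7: stall | r0:5,r1:1,r2:Add1,r3:Add2,r4:Mul1
c8: CDB Mul1=5; issue MUL r3<-Mul1 | r0:5,r1:1,r2:Add1,r3:Mul1,r4:5
c9: stall | r0:5,r1:1,r2:Add1,r3:Mul1,r4:5
c10: stall | r0:5,r1:1,r2:Add1,r3:Mul1,r4:5
c11: stall | r0:5,r1:1,r2:Add1,r3:Mul1,r4:5
c12: CDB Mul2=25; stall | r0:5,r1:1,r2:Add1,r3:Mul1,r4:5

STATUS = TAG Mul1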